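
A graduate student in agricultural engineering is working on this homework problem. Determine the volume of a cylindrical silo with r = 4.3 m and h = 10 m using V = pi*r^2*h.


V = pi * r^2 * h
  = pi * 4.3^2 * 10
  = pi * 18.49 * 10
  = 580.88 m^3


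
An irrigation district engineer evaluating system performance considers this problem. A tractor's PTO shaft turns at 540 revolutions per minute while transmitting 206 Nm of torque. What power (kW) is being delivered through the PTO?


P = 2*pi*n*T / 60000
  = 2*pi * 540 * 206 / 60000
  = 698941.53 / 60000
  = 11.65 kW


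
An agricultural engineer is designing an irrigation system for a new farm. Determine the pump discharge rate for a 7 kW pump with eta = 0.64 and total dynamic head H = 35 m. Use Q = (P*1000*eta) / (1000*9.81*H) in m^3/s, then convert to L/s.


Q = (P * 1000 * eta) / (rho * g * H)
  = (7 * 1000 * 0.64) / (1000 * 9.81 * 35)
  = 4480 / 343350
  = 0.01305 m^3/s = 13.05 L/s


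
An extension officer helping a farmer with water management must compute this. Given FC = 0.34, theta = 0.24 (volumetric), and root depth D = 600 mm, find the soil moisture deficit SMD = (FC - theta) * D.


SMD = (FC - theta) * D
    = (0.34 - 0.24) * 600
    = 0.100 * 600
    = 60 mm


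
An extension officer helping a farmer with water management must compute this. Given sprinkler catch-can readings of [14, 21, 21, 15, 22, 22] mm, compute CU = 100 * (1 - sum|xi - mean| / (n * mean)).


xbar = 115 / 6 = 19.167
sum|xi - xbar| = 18.667
CU = 100 * (1 - 18.667 / (6 * 19.167))
   = 100 * (1 - 0.1623)
   = 83.77%


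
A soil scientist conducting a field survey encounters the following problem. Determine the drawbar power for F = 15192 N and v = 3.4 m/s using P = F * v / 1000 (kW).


P = F * v / 1000
  = 15192 * 3.4 / 1000
  = 51652.80 / 1000
  = 51.65 kW


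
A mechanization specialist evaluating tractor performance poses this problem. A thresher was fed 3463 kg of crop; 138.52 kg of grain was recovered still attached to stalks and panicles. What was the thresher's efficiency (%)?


eta = (total - unthreshed) / total * 100
    = (3463 - 138.52) / 3463 * 100
    = 3324.48 / 3463 * 100
    = 96%


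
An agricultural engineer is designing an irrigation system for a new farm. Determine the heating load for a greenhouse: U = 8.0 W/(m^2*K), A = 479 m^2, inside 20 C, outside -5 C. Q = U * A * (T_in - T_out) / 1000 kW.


dT = 20 - (-5) = 25 K
Q = U * A * dT
  = 8.0 * 479 * 25
  = 95800 W = 95.80 kW


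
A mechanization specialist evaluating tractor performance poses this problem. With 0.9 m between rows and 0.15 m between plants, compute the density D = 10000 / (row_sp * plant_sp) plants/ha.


D = 10000 / (row_sp * plant_sp)
  = 10000 / (0.9 * 0.15)
  = 10000 / 0.1350
  = 74074.07 plants/ha


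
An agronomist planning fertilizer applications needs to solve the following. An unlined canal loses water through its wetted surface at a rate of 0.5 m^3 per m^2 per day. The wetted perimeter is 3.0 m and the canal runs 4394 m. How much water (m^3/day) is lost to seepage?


S = C * P * L
  = 0.5 * 3.0 * 4394
  = 6591 m^3/day


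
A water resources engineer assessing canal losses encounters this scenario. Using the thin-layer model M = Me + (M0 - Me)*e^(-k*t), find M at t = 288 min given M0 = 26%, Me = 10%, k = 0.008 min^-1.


M = Me + (M0 - Me) * e^(-k*t)
  = 10 + (26 - 10) * e^(-0.008*288)
  = 10 + 16 * e^(-2.304)
  = 10 + 16 * 0.09986
  = 10 + 1.5977
  = 11.60%


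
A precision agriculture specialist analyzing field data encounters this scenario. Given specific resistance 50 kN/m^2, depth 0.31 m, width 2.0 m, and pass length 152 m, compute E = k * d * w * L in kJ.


E = k * d * w * L
  = 50 * 0.31 * 2.0 * 152
  = 4712 kJ


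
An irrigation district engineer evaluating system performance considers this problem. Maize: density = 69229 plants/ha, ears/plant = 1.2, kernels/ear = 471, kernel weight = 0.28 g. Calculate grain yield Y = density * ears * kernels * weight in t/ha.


Y = density * ears * kernels * kw
  = 69229 * 1.2 * 471 * 0.28 g/ha
  = 10955904.62 g/ha
  = 10955.90 kg/ha = 10.96 t/ha


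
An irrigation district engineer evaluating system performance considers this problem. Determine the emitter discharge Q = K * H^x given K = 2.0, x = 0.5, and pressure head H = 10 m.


Q = K * H^x
  = 2.0 * 10^0.5
  = 2.0 * 3.1623
  = 6.32 L/h


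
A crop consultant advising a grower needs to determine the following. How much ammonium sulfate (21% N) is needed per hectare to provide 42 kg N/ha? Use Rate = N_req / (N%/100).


Rate = N_required / (N_content / 100)
     = 42 / (21 / 100)
     = 42 / 0.21
     = 200 kg/ha


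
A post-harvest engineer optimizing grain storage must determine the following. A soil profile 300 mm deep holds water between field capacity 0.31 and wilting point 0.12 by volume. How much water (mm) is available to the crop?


AW = (FC - WP) * D
   = (0.31 - 0.12) * 300
   = 0.19 * 300
   = 57 mm


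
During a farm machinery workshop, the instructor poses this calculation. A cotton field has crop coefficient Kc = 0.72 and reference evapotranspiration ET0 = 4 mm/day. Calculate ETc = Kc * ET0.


ETc = Kc * ET0
    = 0.72 * 4
    = 2.88 mm/day


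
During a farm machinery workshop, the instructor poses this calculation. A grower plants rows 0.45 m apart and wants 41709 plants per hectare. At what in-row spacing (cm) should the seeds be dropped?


spacing = 10000 / (row_sp * density)
        = 10000 / (0.45 * 41709)
        = 10000 / 18769.05
        = 0.53279 m = 53.28 cm


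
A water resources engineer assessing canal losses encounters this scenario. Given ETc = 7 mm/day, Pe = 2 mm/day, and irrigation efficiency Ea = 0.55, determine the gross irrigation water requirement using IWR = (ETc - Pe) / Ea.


IWR = (ETc - Pe) / Ea
    = (7 - 2) / 0.55
    = 5 / 0.55
    = 9.09 mm/day


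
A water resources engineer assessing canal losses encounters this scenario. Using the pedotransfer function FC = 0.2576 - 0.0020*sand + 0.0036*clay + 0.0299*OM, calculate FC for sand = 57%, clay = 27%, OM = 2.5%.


FC = 0.2576 - 0.0020*57 + 0.0036*27 + 0.0299*2.5
   = 0.2576 - 0.1140 + 0.0972 + 0.0748
   = 0.3156


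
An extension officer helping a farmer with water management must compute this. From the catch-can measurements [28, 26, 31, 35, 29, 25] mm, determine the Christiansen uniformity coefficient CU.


xbar = 174 / 6 = 29
sum|xi - xbar| = 16
CU = 100 * (1 - 16 / (6 * 29))
   = 100 * (1 - 0.0920)
   = 90.80%


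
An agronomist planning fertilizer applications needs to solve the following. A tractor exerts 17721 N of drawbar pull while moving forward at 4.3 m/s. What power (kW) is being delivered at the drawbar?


P = F * v / 1000
  = 17721 * 4.3 / 1000
  = 76200.30 / 1000
  = 76.20 kW


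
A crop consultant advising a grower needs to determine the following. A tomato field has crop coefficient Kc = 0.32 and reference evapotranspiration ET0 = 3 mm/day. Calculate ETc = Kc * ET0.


ETc = Kc * ET0
    = 0.32 * 3
    = 0.96 mm/day


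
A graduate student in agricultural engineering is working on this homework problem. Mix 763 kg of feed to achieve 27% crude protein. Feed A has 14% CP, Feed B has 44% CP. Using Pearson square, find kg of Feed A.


parts_A = CP_b - target = 44 - 27 = 17
parts_B = target - CP_a = 27 - 14 = 13
total_parts = 17 + 13 = 30
Feed A = 763 * 17 / 30 = 432.37 kg
Feed B = 763 * 13 / 30 = 330.63 kg

432.37 kg


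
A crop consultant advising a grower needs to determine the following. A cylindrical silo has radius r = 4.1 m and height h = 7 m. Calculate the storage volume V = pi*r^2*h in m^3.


V = pi * r^2 * h
  = pi * 4.1^2 * 7
  = pi * 16.81 * 7
  = 369.67 m^3


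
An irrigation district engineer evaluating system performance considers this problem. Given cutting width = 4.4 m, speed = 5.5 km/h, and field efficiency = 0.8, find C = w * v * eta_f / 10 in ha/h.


C = w * v * eta_f / 10
  = 4.4 * 5.5 * 0.8 / 10
  = 19.36 / 10
  = 1.94 ha/h


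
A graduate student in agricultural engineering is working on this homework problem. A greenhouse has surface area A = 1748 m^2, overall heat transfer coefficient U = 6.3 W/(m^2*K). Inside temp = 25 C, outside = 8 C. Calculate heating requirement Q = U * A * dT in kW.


dT = 25 - (8) = 17 K
Q = U * A * dT
  = 6.3 * 1748 * 17
  = 187210.80 W = 187.21 kW


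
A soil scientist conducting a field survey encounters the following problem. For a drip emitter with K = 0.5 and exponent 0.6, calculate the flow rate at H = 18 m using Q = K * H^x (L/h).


Q = K * H^x
  = 0.5 * 18^0.6
  = 0.5 * 5.6645
  = 2.83 L/h


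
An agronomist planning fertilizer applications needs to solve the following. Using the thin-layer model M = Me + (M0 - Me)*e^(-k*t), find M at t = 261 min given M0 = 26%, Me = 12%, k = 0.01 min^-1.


M = Me + (M0 - Me) * e^(-k*t)
  = 12 + (26 - 12) * e^(-0.01*261)
  = 12 + 14 * e^(-2.610)
  = 12 + 14 * 0.07353
  = 12 + 1.0295
  = 13.03%


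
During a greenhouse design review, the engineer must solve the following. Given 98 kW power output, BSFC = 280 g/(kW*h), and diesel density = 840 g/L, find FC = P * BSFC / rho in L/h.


FC = P * BSFC / rho_fuel
   = 98 * 280 / 840
   = 27440 / 840
   = 32.67 L/h


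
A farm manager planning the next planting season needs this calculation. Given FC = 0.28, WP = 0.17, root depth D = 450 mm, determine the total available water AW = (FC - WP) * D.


AW = (FC - WP) * D
   = (0.28 - 0.17) * 450
   = 0.11 * 450
   = 49.50 mm


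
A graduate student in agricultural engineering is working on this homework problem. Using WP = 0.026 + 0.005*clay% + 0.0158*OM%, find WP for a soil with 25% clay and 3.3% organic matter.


WP = 0.026 + 0.005*25 + 0.0158*3.3
   = 0.026 + 0.1250 + 0.0521
   = 0.2031


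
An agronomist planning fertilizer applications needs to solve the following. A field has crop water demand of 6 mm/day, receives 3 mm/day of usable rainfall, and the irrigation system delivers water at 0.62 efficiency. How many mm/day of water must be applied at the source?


IWR = (ETc - Pe) / Ea
    = (6 - 3) / 0.62
    = 3 / 0.62
    = 4.84 mm/day


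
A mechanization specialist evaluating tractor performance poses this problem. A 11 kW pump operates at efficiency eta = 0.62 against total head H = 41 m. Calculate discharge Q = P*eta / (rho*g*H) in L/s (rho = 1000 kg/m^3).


Q = (P * 1000 * eta) / (rho * g * H)
  = (11 * 1000 * 0.62) / (1000 * 9.81 * 41)
  = 6820 / 402210
  = 0.01696 m^3/s = 16.96 L/s


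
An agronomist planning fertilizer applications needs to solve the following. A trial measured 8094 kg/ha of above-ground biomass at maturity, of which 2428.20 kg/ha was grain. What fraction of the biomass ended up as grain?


HI = grain_yield / biomass
   = 2428.20 / 8094
   = 0.30


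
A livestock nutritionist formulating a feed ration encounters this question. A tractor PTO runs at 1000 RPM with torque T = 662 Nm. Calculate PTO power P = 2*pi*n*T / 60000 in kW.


P = 2*pi*n*T / 60000
  = 2*pi * 1000 * 662 / 60000
  = 4159468.67 / 60000
  = 69.32 kW


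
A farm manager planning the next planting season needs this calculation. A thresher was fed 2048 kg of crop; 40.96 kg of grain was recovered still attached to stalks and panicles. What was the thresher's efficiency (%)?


eta = (total - unthreshed) / total * 100
    = (2048 - 40.96) / 2048 * 100
    = 2007.04 / 2048 * 100
    = 98%


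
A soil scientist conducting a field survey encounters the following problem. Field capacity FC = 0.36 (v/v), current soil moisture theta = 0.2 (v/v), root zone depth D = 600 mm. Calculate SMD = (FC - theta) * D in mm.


SMD = (FC - theta) * D
    = (0.36 - 0.2) * 600
    = 0.160 * 600
    = 96 mm


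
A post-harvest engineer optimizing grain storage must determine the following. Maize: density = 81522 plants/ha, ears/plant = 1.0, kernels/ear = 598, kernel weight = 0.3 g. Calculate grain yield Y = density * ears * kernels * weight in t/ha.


Y = density * ears * kernels * kw
  = 81522 * 1.0 * 598 * 0.3 g/ha
  = 14625046.80 g/ha
  = 14625.05 kg/ha = 14.63 t/ha


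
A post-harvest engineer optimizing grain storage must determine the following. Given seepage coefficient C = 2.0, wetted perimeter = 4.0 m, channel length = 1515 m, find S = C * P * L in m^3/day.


S = C * P * L
  = 2.0 * 4.0 * 1515
  = 12120 m^3/day


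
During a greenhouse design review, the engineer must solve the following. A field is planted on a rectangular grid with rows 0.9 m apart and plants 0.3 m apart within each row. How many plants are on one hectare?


D = 10000 / (row_sp * plant_sp)
  = 10000 / (0.9 * 0.3)
  = 10000 / 0.2700
  = 37037.04 plants/ha


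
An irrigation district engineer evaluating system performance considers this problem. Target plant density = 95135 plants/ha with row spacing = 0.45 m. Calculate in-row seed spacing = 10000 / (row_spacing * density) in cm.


spacing = 10000 / (row_sp * density)
        = 10000 / (0.45 * 95135)
        = 10000 / 42810.75
        = 0.23359 m = 23.36 cm


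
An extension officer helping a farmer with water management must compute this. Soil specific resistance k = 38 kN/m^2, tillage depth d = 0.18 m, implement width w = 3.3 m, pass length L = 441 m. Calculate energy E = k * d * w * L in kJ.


E = k * d * w * L
  = 38 * 0.18 * 3.3 * 441
  = 9954.25 kJ


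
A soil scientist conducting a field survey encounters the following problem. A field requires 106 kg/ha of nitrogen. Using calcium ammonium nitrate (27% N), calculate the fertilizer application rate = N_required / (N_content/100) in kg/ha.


Rate = N_required / (N_content / 100)
     = 106 / (27 / 100)
     = 106 / 0.27
     = 392.59 kg/ha


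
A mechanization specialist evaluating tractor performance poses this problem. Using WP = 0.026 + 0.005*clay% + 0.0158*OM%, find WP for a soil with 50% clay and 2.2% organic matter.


WP = 0.026 + 0.005*50 + 0.0158*2.2
   = 0.026 + 0.2500 + 0.0348
   = 0.3108


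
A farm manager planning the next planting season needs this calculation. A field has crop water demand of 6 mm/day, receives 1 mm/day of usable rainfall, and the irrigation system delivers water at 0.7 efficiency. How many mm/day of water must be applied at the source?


IWR = (ETc - Pe) / Ea
    = (6 - 1) / 0.7
    = 5 / 0.7
    = 7.14 mm/day


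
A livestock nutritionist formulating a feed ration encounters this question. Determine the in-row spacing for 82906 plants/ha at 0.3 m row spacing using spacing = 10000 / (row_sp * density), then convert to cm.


spacing = 10000 / (row_sp * density)
        = 10000 / (0.3 * 82906)
        = 10000 / 24871.80
        = 0.40206 m = 40.21 cm


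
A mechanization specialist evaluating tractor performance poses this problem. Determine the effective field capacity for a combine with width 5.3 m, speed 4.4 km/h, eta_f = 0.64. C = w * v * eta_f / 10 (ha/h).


C = w * v * eta_f / 10
  = 5.3 * 4.4 * 0.64 / 10
  = 14.92 / 10
  = 1.49 ha/h


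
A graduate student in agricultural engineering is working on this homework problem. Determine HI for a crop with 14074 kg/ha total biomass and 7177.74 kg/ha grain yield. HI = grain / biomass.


HI = grain_yield / biomass
   = 7177.74 / 14074
   = 0.51


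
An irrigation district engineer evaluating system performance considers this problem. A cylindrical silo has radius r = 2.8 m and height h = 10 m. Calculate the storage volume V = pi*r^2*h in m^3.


V = pi * r^2 * h
  = pi * 2.8^2 * 10
  = pi * 7.84 * 10
  = 246.30 m^3


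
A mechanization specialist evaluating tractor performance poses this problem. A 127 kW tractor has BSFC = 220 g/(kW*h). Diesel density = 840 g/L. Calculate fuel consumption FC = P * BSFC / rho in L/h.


FC = P * BSFC / rho_fuel
   = 127 * 220 / 840
   = 27940 / 840
   = 33.26 L/h


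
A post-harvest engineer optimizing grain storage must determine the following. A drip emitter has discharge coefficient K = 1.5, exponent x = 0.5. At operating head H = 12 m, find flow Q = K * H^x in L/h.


Q = K * H^x
  = 1.5 * 12^0.5
  = 1.5 * 3.4641
  = 5.20 L/h


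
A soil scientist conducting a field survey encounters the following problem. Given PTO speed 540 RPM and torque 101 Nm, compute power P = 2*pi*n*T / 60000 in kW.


P = 2*pi*n*T / 60000
  = 2*pi * 540 * 101 / 60000
  = 342684.93 / 60000
  = 5.71 kW


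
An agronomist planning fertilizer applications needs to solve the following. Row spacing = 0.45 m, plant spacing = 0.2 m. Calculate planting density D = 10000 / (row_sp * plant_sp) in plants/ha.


D = 10000 / (row_sp * plant_sp)
  = 10000 / (0.45 * 0.2)
  = 10000 / 0.0900
  = 111111.11 plants/ha


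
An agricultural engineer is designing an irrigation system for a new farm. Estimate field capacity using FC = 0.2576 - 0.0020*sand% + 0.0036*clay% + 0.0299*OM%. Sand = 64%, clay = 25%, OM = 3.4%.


FC = 0.2576 - 0.0020*64 + 0.0036*25 + 0.0299*3.4
   = 0.2576 - 0.1280 + 0.0900 + 0.1017
   = 0.3213


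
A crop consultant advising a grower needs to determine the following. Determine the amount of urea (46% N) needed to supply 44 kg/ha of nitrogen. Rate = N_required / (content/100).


Rate = N_required / (N_content / 100)
     = 44 / (46 / 100)
     = 44 / 0.46
     = 95.65 kg/ha


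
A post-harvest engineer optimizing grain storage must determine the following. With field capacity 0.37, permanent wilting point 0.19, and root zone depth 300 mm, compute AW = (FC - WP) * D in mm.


AW = (FC - WP) * D
   = (0.37 - 0.19) * 300
   = 0.18 * 300
   = 54 mm


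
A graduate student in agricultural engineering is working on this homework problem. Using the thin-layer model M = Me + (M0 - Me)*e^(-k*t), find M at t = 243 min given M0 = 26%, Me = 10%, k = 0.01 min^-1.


M = Me + (M0 - Me) * e^(-k*t)
  = 10 + (26 - 10) * e^(-0.01*243)
  = 10 + 16 * e^(-2.430)
  = 10 + 16 * 0.08804
  = 10 + 1.4086
  = 11.41%


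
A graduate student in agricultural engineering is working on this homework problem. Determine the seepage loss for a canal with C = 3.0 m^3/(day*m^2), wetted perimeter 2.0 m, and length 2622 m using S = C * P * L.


S = C * P * L
  = 3.0 * 2.0 * 2622
  = 15732 m^3/day


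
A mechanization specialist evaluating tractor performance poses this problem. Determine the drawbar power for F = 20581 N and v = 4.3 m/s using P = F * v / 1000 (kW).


P = F * v / 1000
  = 20581 * 4.3 / 1000
  = 88498.30 / 1000
  = 88.50 kW


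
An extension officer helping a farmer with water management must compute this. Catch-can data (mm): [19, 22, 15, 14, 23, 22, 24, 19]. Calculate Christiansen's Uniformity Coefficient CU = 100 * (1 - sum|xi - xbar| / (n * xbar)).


xbar = 158 / 8 = 19.750
sum|xi - xbar| = 24
CU = 100 * (1 - 24 / (8 * 19.750))
   = 100 * (1 - 0.1519)
   = 84.81%


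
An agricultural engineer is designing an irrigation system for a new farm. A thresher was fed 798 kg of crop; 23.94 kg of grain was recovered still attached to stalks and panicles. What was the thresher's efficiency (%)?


eta = (total - unthreshed) / total * 100
    = (798 - 23.94) / 798 * 100
    = 774.06 / 798 * 100
    = 97%


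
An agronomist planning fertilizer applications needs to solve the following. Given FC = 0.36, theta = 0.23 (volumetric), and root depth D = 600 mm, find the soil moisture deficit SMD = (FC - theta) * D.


SMD = (FC - theta) * D
    = (0.36 - 0.23) * 600
    = 0.130 * 600
    = 78 mm


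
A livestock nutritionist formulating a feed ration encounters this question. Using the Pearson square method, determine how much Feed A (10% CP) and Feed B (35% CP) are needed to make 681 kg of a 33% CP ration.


parts_A = CP_b - target = 35 - 33 = 2
parts_B = target - CP_a = 33 - 10 = 23
total_parts = 2 + 23 = 25
Feed A = 681 * 2 / 25 = 54.48 kg
Feed B = 681 * 23 / 25 = 626.52 kg

54.48 kg


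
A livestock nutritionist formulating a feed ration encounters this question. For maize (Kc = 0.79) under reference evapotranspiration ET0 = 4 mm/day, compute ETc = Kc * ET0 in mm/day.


ETc = Kc * ET0
    = 0.79 * 4
    = 3.16 mm/day


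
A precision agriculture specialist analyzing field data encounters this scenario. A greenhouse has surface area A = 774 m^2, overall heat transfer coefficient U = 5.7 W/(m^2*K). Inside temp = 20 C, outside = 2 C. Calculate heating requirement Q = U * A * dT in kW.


dT = 20 - (2) = 18 K
Q = U * A * dT
  = 5.7 * 774 * 18
  = 79412.40 W = 79.41 kW


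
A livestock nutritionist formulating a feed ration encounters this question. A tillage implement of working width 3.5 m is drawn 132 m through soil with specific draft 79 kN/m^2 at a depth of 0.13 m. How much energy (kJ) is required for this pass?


E = k * d * w * L
  = 79 * 0.13 * 3.5 * 132
  = 4744.74 kJ


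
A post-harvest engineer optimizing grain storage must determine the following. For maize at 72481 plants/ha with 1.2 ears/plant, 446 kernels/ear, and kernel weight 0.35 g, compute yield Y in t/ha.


Y = density * ears * kernels * kw
  = 72481 * 1.2 * 446 * 0.35 g/ha
  = 13577140.92 g/ha
  = 13577.14 kg/ha = 13.58 t/ha


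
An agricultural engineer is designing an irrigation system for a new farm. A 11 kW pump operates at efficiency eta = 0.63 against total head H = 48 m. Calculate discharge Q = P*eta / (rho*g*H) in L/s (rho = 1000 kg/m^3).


Q = (P * 1000 * eta) / (rho * g * H)
  = (11 * 1000 * 0.63) / (1000 * 9.81 * 48)
  = 6930 / 470880
  = 0.01472 m^3/s = 14.72 L/s


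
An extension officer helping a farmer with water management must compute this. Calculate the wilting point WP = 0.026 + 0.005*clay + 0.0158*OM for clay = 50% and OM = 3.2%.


WP = 0.026 + 0.005*50 + 0.0158*3.2
   = 0.026 + 0.2500 + 0.0506
   = 0.3266


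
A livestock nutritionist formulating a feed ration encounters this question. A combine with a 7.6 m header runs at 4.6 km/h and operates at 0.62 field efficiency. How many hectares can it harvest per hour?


C = w * v * eta_f / 10
  = 7.6 * 4.6 * 0.62 / 10
  = 21.68 / 10
  = 2.17 ha/h


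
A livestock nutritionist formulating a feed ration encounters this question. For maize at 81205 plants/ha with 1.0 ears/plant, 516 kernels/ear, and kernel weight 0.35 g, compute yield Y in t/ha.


Y = density * ears * kernels * kw
  = 81205 * 1.0 * 516 * 0.35 g/ha
  = 14665623 g/ha
  = 14665.62 kg/ha = 14.67 t/ha


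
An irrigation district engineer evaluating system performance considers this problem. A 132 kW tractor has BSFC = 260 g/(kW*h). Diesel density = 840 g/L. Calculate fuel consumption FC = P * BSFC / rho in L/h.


FC = P * BSFC / rho_fuel
   = 132 * 260 / 840
   = 34320 / 840
   = 40.86 L/h


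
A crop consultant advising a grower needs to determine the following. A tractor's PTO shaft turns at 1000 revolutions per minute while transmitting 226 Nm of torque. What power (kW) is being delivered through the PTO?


P = 2*pi*n*T / 60000
  = 2*pi * 1000 * 226 / 60000
  = 1419999.88 / 60000
  = 23.67 kW


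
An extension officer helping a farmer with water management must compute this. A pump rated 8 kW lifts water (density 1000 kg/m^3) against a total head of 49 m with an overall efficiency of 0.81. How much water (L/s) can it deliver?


Q = (P * 1000 * eta) / (rho * g * H)
  = (8 * 1000 * 0.81) / (1000 * 9.81 * 49)
  = 6480 / 480690
  = 0.01348 m^3/s = 13.48 L/s


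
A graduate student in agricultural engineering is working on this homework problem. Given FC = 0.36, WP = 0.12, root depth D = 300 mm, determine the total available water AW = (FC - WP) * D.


AW = (FC - WP) * D
   = (0.36 - 0.12) * 300
   = 0.24 * 300
   = 72 mm


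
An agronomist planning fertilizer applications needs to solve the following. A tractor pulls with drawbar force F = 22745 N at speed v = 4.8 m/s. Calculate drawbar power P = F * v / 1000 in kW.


P = F * v / 1000
  = 22745 * 4.8 / 1000
  = 109176 / 1000
  = 109.18 kW


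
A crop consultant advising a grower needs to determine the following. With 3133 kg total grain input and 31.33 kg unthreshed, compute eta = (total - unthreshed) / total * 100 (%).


eta = (total - unthreshed) / total * 100
    = (3133 - 31.33) / 3133 * 100
    = 3101.67 / 3133 * 100
    = 99%


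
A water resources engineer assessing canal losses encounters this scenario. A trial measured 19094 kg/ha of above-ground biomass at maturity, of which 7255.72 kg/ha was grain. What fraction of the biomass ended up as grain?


HI = grain_yield / biomass
   = 7255.72 / 19094
   = 0.38


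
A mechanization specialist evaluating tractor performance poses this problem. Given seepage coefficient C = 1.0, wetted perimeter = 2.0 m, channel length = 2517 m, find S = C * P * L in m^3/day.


S = C * P * L
  = 1.0 * 2.0 * 2517
  = 5034 m^3/day


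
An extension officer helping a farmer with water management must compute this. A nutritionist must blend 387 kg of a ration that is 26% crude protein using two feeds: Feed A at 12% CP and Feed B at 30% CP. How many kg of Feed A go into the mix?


parts_A = CP_b - target = 30 - 26 = 4
parts_B = target - CP_a = 26 - 12 = 14
total_parts = 4 + 14 = 18
Feed A = 387 * 4 / 18 = 86 kg
Feed B = 387 * 14 / 18 = 301 kg

86 kg


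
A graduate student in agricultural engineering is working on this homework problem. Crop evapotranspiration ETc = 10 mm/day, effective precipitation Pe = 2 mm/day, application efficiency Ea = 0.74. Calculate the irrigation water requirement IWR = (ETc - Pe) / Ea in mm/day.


IWR = (ETc - Pe) / Ea
    = (10 - 2) / 0.74
    = 8 / 0.74
    = 10.81 mm/day


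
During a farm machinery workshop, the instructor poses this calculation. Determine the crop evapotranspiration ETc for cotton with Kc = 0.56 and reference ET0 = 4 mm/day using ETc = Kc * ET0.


ETc = Kc * ET0
    = 0.56 * 4
    = 2.24 mm/day


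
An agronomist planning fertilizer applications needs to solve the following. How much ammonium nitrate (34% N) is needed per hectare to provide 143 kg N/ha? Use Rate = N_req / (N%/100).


Rate = N_required / (N_content / 100)
     = 143 / (34 / 100)
     = 143 / 0.34
     = 420.59 kg/ha


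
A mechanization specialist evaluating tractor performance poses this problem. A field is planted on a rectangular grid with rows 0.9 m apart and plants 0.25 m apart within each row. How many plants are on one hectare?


D = 10000 / (row_sp * plant_sp)
  = 10000 / (0.9 * 0.25)
  = 10000 / 0.2250
  = 44444.44 plants/ha


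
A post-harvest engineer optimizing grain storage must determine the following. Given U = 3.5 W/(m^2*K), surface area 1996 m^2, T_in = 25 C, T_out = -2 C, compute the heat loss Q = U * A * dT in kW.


dT = 25 - (-2) = 27 K
Q = U * A * dT
  = 3.5 * 1996 * 27
  = 188622 W = 188.62 kW


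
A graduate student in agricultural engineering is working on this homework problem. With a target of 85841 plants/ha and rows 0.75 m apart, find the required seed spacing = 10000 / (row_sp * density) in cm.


spacing = 10000 / (row_sp * density)
        = 10000 / (0.75 * 85841)
        = 10000 / 64380.75
        = 0.15533 m = 15.53 cm


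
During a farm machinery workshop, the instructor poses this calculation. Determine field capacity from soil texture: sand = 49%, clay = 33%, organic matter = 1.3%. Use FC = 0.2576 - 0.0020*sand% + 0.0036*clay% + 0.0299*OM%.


FC = 0.2576 - 0.0020*49 + 0.0036*33 + 0.0299*1.3
   = 0.2576 - 0.0980 + 0.1188 + 0.0389
   = 0.3173


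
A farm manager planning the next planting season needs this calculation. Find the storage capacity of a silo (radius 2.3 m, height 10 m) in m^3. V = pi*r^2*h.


V = pi * r^2 * h
  = pi * 2.3^2 * 10
  = pi * 5.29 * 10
  = 166.19 m^3


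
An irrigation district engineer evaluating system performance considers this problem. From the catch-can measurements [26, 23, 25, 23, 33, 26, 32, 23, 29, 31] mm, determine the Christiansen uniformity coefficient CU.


xbar = 271 / 10 = 27.100
sum|xi - xbar| = 33.200
CU = 100 * (1 - 33.200 / (10 * 27.100))
   = 100 * (1 - 0.1225)
   = 87.75%


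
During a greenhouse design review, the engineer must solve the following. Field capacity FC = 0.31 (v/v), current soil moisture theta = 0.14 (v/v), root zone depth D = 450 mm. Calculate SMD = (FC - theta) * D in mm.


SMD = (FC - theta) * D
    = (0.31 - 0.14) * 450
    = 0.170 * 450
    = 76.50 mm


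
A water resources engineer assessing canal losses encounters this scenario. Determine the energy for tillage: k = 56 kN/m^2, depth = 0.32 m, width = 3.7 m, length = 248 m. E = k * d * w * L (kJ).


E = k * d * w * L
  = 56 * 0.32 * 3.7 * 248
  = 16443.39 kJ


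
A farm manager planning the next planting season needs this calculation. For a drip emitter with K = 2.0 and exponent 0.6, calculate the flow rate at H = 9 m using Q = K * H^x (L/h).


Q = K * H^x
  = 2.0 * 9^0.6
  = 2.0 * 3.7372
  = 7.47 L/h


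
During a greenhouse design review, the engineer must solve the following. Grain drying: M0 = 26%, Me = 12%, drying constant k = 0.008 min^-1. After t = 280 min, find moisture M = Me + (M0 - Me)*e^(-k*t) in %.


M = Me + (M0 - Me) * e^(-k*t)
  = 12 + (26 - 12) * e^(-0.008*280)
  = 12 + 14 * e^(-2.240)
  = 12 + 14 * 0.10646
  = 12 + 1.4904
  = 13.49%


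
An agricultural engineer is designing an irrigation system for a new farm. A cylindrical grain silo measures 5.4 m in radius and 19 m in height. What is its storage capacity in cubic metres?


V = pi * r^2 * h
  = pi * 5.4^2 * 19
  = pi * 29.16 * 19
  = 1740.57 m^3


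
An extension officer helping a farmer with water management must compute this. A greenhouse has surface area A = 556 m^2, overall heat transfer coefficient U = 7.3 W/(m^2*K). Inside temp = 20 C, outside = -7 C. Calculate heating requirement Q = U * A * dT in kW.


dT = 20 - (-7) = 27 K
Q = U * A * dT
  = 7.3 * 556 * 27
  = 109587.60 W = 109.59 kW


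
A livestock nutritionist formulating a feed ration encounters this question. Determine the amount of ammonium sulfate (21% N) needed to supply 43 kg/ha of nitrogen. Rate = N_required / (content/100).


Rate = N_required / (N_content / 100)
     = 43 / (21 / 100)
     = 43 / 0.21
     = 204.76 kg/ha


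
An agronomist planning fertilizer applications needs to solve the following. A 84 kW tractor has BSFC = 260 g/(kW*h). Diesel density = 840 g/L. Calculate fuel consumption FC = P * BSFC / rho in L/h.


FC = P * BSFC / rho_fuel
   = 84 * 260 / 840
   = 21840 / 840
   = 26 L/h


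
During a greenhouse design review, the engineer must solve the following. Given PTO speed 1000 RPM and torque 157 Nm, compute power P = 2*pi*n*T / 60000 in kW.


P = 2*pi*n*T / 60000
  = 2*pi * 1000 * 157 / 60000
  = 986460.09 / 60000
  = 16.44 kW


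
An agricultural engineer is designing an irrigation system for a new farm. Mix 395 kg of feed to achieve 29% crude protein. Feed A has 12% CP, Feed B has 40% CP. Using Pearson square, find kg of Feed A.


parts_A = CP_b - target = 40 - 29 = 11
parts_B = target - CP_a = 29 - 12 = 17
total_parts = 11 + 17 = 28
Feed A = 395 * 11 / 28 = 155.18 kg
Feed B = 395 * 17 / 28 = 239.82 kg

155.18 kg


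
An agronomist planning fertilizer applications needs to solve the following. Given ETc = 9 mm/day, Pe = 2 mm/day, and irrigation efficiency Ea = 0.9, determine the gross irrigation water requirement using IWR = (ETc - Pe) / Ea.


IWR = (ETc - Pe) / Ea
    = (9 - 2) / 0.9
    = 7 / 0.9
    = 7.78 mm/day


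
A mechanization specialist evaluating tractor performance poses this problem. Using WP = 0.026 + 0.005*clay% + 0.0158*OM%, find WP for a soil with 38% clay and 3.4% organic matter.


WP = 0.026 + 0.005*38 + 0.0158*3.4
   = 0.026 + 0.1900 + 0.0537
   = 0.2697


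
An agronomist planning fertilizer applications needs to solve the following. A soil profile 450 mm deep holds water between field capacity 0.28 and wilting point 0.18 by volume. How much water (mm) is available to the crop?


AW = (FC - WP) * D
   = (0.28 - 0.18) * 450
   = 0.10 * 450
   = 45 mm


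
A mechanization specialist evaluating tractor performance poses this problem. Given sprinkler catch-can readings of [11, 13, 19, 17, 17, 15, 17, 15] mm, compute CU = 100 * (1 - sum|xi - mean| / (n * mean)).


xbar = 124 / 8 = 15.500
sum|xi - xbar| = 16
CU = 100 * (1 - 16 / (8 * 15.500))
   = 100 * (1 - 0.1290)
   = 87.10%


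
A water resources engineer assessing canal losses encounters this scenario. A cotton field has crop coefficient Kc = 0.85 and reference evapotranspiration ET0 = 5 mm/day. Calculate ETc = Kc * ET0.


ETc = Kc * ET0
    = 0.85 * 5
    = 4.25 mm/day


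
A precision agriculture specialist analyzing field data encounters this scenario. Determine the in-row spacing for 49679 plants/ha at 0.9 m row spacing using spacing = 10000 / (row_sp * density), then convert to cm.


spacing = 10000 / (row_sp * density)
        = 10000 / (0.9 * 49679)
        = 10000 / 44711.10
        = 0.22366 m = 22.37 cm


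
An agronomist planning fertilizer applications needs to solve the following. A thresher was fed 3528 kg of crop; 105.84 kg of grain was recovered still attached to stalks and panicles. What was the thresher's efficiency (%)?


eta = (total - unthreshed) / total * 100
    = (3528 - 105.84) / 3528 * 100
    = 3422.16 / 3528 * 100
    = 97%


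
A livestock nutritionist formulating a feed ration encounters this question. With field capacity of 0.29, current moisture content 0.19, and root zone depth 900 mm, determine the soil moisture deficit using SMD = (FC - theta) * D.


SMD = (FC - theta) * D
    = (0.29 - 0.19) * 900
    = 0.100 * 900
    = 90 mm


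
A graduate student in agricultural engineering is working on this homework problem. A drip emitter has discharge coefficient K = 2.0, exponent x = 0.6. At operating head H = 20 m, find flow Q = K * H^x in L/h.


Q = K * H^x
  = 2.0 * 20^0.6
  = 2.0 * 6.0342
  = 12.07 L/h


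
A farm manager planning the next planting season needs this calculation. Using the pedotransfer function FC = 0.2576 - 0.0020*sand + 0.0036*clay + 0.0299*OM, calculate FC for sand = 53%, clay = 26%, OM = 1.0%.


FC = 0.2576 - 0.0020*53 + 0.0036*26 + 0.0299*1.0
   = 0.2576 - 0.1060 + 0.0936 + 0.0299
   = 0.2751


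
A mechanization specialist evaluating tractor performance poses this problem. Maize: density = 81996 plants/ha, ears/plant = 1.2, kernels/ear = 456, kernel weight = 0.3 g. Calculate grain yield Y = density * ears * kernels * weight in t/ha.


Y = density * ears * kernels * kw
  = 81996 * 1.2 * 456 * 0.3 g/ha
  = 13460463.36 g/ha
  = 13460.46 kg/ha = 13.46 t/ha


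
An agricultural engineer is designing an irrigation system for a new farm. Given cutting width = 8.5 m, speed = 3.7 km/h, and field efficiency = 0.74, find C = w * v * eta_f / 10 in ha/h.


C = w * v * eta_f / 10
  = 8.5 * 3.7 * 0.74 / 10
  = 23.27 / 10
  = 2.33 ha/h


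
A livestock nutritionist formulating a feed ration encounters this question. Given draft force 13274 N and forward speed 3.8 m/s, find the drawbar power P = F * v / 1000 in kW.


P = F * v / 1000
  = 13274 * 3.8 / 1000
  = 50441.20 / 1000
  = 50.44 kW


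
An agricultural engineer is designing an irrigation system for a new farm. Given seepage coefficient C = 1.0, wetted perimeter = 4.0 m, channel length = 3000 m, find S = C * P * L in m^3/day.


S = C * P * L
  = 1.0 * 4.0 * 3000
  = 12000 m^3/day


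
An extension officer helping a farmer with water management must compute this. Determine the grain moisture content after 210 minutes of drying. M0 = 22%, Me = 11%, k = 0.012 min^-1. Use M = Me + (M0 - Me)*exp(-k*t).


M = Me + (M0 - Me) * e^(-k*t)
  = 11 + (22 - 11) * e^(-0.012*210)
  = 11 + 11 * e^(-2.520)
  = 11 + 11 * 0.08046
  = 11 + 0.8851
  = 11.89%


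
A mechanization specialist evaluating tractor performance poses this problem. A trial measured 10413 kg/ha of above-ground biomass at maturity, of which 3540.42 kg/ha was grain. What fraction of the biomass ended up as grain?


HI = grain_yield / biomass
   = 3540.42 / 10413
   = 0.34


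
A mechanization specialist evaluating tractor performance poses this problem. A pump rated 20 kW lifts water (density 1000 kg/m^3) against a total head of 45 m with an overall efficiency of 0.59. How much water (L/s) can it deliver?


Q = (P * 1000 * eta) / (rho * g * H)
  = (20 * 1000 * 0.59) / (1000 * 9.81 * 45)
  = 11800 / 441450
  = 0.02673 m^3/s = 26.73 L/s


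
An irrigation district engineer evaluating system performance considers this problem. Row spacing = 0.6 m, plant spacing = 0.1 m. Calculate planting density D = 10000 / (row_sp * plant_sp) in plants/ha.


D = 10000 / (row_sp * plant_sp)
  = 10000 / (0.6 * 0.1)
  = 10000 / 0.0600
  = 166666.67 plants/ha


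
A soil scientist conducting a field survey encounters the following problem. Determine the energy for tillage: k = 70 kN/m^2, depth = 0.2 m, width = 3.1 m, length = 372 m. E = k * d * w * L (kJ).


E = k * d * w * L
  = 70 * 0.2 * 3.1 * 372
  = 16144.80 kJ


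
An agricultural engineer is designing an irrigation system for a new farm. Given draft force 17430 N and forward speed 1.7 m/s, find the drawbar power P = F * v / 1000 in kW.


P = F * v / 1000
  = 17430 * 1.7 / 1000
  = 29631 / 1000
  = 29.63 kW


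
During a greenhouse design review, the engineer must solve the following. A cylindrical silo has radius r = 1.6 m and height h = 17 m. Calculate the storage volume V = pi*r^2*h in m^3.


V = pi * r^2 * h
  = pi * 1.6^2 * 17
  = pi * 2.56 * 17
  = 136.72 m^3


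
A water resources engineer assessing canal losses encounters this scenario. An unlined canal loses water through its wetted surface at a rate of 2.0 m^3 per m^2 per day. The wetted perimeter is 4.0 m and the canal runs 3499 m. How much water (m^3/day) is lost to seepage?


S = C * P * L
  = 2.0 * 4.0 * 3499
  = 27992 m^3/day


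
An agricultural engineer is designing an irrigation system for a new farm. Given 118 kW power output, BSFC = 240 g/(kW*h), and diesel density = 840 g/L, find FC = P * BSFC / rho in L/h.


FC = P * BSFC / rho_fuel
   = 118 * 240 / 840
   = 28320 / 840
   = 33.71 L/h


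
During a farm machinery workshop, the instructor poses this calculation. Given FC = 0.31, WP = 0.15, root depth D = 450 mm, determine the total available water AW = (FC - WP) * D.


AW = (FC - WP) * D
   = (0.31 - 0.15) * 450
   = 0.16 * 450
   = 72 mm


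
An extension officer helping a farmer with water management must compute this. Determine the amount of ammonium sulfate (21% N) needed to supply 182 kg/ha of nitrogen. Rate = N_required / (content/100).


Rate = N_required / (N_content / 100)
     = 182 / (21 / 100)
     = 182 / 0.21
     = 866.67 kg/ha


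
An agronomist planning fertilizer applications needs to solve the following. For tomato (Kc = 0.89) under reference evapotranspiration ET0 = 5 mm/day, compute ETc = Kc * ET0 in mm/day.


ETc = Kc * ET0
    = 0.89 * 5
    = 4.45 mm/day


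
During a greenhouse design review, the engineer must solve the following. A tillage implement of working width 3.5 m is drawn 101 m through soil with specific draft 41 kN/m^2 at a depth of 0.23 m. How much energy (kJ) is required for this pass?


E = k * d * w * L
  = 41 * 0.23 * 3.5 * 101
  = 3333.51 kJ


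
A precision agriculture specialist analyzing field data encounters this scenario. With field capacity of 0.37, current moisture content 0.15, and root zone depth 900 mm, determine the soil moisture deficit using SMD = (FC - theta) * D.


SMD = (FC - theta) * D
    = (0.37 - 0.15) * 900
    = 0.220 * 900
    = 198 mm


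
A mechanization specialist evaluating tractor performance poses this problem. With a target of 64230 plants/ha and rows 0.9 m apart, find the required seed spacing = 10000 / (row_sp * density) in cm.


spacing = 10000 / (row_sp * density)
        = 10000 / (0.9 * 64230)
        = 10000 / 57807
        = 0.17299 m = 17.30 cm
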